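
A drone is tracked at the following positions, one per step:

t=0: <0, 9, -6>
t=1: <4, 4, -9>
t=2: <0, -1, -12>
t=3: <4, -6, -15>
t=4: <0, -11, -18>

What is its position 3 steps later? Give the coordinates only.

<4, -26, -27>

First: cycles through 0, 4 every 2 steps. Step 7 lands at position 1 of the cycle → 4.
Second: linear, -5 per step → -26 at step 7.
Third: linear, -3 per step → -27 at step 7.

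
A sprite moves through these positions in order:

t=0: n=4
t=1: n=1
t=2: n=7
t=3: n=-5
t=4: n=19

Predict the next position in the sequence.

n=-29

The jumps are -3, +6, -12, +24 — a geometric progression with ratio -2.
step 5: 19 − 48 → n=-29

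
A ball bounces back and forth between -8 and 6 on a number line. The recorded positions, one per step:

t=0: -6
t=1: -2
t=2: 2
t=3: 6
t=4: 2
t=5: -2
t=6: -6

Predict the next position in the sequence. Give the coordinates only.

-6

The value travels 4 per step and bounces off the walls at -8 and 6.
  step 7: -6 → -6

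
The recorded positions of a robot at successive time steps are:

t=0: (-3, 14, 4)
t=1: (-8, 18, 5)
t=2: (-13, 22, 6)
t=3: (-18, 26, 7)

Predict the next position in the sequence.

Constant displacement of (-5, +4, +1) per step.
step 4: (-18, 26, 7) + (-5, +4, +1) → (-23, 30, 8)

(-23, 30, 8)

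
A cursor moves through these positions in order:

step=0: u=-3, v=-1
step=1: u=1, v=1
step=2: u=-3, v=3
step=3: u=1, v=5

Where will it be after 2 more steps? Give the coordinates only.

u=1, v=9

The u coordinate repeats the cycle [-3, 1] with period 2; step 5 mod 2 = 1, giving 1.
The v coordinate changes by +2 each step, so at step 5 it is -1 + 5·(2) = 9.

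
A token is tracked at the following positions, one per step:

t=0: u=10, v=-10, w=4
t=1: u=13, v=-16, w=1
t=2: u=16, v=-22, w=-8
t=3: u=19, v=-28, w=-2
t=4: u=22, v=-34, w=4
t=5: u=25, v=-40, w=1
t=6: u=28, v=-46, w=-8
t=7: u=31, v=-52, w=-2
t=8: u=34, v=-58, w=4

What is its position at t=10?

The u coordinate changes by +3 each step, so at step 10 it is 10 + 10·(3) = 40.
The v coordinate changes by -6 each step, so at step 10 it is -10 + 10·(-6) = -70.
The w coordinate repeats the cycle [4, 1, -8, -2] with period 4; step 10 mod 4 = 2, giving -8.

u=40, v=-70, w=-8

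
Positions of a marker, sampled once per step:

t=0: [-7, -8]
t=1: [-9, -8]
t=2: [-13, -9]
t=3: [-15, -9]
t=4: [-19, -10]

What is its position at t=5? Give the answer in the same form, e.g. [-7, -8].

Step-to-step displacements: [-2, +0], [-4, -1], [-2, +0], [-4, -1] — a repeating cycle of length 2.
step 5: apply [-2, +0] → [-21, -10]

[-21, -10]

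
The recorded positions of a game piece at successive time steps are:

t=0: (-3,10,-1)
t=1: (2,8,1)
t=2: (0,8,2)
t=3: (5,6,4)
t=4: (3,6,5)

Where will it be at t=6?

(6,4,8)

Step-to-step displacements: (+5,-2,+2), (-2,+0,+1), (+5,-2,+2), (-2,+0,+1) — a repeating cycle of length 2.
step 5: apply (+5,-2,+2) → (8,4,7)
step 6: apply (-2,+0,+1) → (6,4,8)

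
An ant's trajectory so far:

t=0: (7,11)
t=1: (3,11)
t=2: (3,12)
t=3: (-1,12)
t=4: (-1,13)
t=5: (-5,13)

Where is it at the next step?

Differencing gives (-4,+0), (+0,+1), (-4,+0), (+0,+1), (-4,+0). This is the pattern (-4,+0), (+0,+1) repeated.
step 6: apply (+0,+1) → (-5,14)

(-5,14)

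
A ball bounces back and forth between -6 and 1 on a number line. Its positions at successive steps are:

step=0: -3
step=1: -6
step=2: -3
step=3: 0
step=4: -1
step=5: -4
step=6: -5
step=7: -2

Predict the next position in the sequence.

1

The value reflects between -6 and 1, moving 3 per step.
  step 8: -2 → 1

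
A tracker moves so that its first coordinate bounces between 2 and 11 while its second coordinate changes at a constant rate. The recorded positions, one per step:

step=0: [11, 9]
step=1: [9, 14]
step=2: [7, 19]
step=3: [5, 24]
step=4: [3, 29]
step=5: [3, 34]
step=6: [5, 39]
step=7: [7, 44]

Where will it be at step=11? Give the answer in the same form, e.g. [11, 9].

[7, 64]

The first coordinate reflects between 2 and 11, moving 2 per step.
  step 8: 7 → 9
  step 9: 9 → 11
  step 10: 11 → 9
  step 11: 9 → 7
The second coordinate changes by +5 each step: at step 11 it is 64.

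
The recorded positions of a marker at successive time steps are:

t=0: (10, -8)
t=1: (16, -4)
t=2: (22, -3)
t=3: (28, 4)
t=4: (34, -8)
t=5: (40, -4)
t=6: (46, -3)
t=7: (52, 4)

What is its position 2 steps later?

(64, -4)

The first coordinate changes by +6 each step, so at step 9 it is 10 + 9·(6) = 64.
The second coordinate repeats the cycle [-8, -4, -3, 4] with period 4; step 9 mod 4 = 1, giving -4.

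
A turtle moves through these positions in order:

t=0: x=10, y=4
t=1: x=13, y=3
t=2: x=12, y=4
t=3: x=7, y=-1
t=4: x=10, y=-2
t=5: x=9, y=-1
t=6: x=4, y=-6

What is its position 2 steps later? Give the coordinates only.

x=6, y=-6

The moves between consecutive positions are (+3,-1), (-1,+1), (-5,-5), (+3,-1), (-1,+1), (-5,-5); they repeat the 3-cycle [(+3,-1), (-1,+1), (-5,-5)].
step 7: apply (+3,-1) → x=7, y=-7
step 8: apply (-1,+1) → x=6, y=-6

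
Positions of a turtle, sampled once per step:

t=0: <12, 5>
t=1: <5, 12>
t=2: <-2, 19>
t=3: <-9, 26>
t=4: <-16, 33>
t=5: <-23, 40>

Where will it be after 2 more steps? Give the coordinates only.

Constant displacement of <-7, +7> per step.
step 6: <-23, 40> + <-7, +7> → <-30, 47>
step 7: <-30, 47> + <-7, +7> → <-37, 54>

<-37, 54>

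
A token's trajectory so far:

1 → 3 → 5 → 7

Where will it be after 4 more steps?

The position changes by +2 every step.
step 4: 7 + 2 → 9
step 5: 9 + 2 → 11
step 6: 11 + 2 → 13
step 7: 13 + 2 → 15

15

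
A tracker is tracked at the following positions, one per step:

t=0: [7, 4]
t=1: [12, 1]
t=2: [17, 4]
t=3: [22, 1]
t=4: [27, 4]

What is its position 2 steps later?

The first coordinate changes by +5 each step, so at step 6 it is 7 + 6·(5) = 37.
The second coordinate repeats the cycle [4, 1] with period 2; step 6 mod 2 = 0, giving 4.

[37, 4]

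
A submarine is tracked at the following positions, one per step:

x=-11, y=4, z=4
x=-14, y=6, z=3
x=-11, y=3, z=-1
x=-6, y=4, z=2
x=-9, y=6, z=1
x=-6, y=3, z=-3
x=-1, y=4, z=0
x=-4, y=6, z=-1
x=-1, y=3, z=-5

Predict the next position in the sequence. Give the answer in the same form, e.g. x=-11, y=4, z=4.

Step-to-step displacements: (-3, +2, -1), (+3, -3, -4), (+5, +1, +3), (-3, +2, -1), (+3, -3, -4), (+5, +1, +3), (-3, +2, -1), (+3, -3, -4) — a repeating cycle of length 3.
step 9: apply (+5, +1, +3) → x=4, y=4, z=-2

x=4, y=4, z=-2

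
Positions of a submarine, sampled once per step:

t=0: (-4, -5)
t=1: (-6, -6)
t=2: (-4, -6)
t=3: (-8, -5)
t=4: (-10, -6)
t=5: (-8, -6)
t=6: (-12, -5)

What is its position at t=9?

(-16, -5)

The moves between consecutive positions are (-2, -1), (+2, +0), (-4, +1), (-2, -1), (+2, +0), (-4, +1); they repeat the 3-cycle [(-2, -1), (+2, +0), (-4, +1)].
step 7: apply (-2, -1) → (-14, -6)
step 8: apply (+2, +0) → (-12, -6)
step 9: apply (-4, +1) → (-16, -5)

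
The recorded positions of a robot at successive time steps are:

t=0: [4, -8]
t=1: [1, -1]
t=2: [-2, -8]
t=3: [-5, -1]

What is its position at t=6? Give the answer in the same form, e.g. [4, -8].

[-14, -8]

First: linear, -3 per step → -14 at step 6.
Second: cycles through -8, -1 every 2 steps. Step 6 lands at position 0 of the cycle → -8.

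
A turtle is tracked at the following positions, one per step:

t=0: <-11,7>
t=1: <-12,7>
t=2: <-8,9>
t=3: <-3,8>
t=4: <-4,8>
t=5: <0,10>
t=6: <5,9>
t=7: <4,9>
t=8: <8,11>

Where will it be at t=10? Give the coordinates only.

<12,10>

The moves between consecutive positions are <-1,+0>, <+4,+2>, <+5,-1>, <-1,+0>, <+4,+2>, <+5,-1>, <-1,+0>, <+4,+2>; they repeat the 3-cycle [<-1,+0>, <+4,+2>, <+5,-1>].
step 9: apply <+5,-1> → <13,10>
step 10: apply <-1,+0> → <12,10>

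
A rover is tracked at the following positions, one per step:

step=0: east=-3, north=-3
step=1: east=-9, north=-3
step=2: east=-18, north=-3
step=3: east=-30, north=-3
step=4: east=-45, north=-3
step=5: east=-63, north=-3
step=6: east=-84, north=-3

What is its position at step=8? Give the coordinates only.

east=-135, north=-3

Taking differences between consecutive positions: (-6, +0), (-9, +0), (-12, +0), (-15, +0), (-18, +0), (-21, +0). These grow by (-3, +0) each step.
step 7: east=-84, north=-3 + (-24, +0) → east=-108, north=-3
step 8: east=-108, north=-3 + (-27, +0) → east=-135, north=-3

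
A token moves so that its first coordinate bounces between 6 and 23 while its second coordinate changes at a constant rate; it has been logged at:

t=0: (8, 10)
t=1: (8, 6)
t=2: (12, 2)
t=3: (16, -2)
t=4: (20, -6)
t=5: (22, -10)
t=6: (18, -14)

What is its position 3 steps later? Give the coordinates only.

The first coordinate travels 4 per step and bounces off the walls at 6 and 23.
  step 7: 18 → 14
  step 8: 14 → 10
  step 9: 10 → 6
The second coordinate changes by -4 each step: at step 9 it is -26.

(6, -26)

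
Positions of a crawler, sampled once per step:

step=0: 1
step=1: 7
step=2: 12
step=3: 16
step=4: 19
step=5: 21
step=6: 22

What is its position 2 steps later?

21

First differences are +6, +5, +4, +3, +2, +1; their common second difference is -1 (constant acceleration).
step 7: 22 + 0 → 22
step 8: 22 − 1 → 21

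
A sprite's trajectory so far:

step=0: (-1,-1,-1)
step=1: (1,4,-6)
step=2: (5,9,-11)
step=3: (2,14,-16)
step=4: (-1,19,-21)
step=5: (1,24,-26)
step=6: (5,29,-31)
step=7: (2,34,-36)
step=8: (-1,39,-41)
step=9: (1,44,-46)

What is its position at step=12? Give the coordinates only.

(-1,59,-61)

The first coordinate repeats the cycle [-1, 1, 5, 2] with period 4; step 12 mod 4 = 0, giving -1.
The second coordinate changes by +5 each step, so at step 12 it is -1 + 12·(5) = 59.
The third coordinate changes by -5 each step, so at step 12 it is -1 + 12·(-5) = -61.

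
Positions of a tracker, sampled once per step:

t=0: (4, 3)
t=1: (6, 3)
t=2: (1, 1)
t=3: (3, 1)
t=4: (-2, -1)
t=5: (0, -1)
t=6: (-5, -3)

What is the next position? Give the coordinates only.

(-3, -3)

The moves between consecutive positions are (+2, +0), (-5, -2), (+2, +0), (-5, -2), (+2, +0), (-5, -2); they repeat the 2-cycle [(+2, +0), (-5, -2)].
step 7: apply (+2, +0) → (-3, -3)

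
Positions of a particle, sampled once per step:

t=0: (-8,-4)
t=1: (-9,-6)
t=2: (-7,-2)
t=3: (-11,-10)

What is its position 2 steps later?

(-19,-26)

Step-to-step displacements: (-1,-2), (+2,+4), (-4,-8); each is -2× the previous.
step 4: (-11,-10) + (+8,+16) → (-3,6)
step 5: (-3,6) + (-16,-32) → (-19,-26)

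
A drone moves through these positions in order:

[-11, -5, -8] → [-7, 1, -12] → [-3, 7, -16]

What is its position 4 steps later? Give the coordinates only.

[13, 31, -32]

The position changes by [+4, +6, -4] every step.
step 3: [-3, 7, -16] + [+4, +6, -4] → [1, 13, -20]
step 4: [1, 13, -20] + [+4, +6, -4] → [5, 19, -24]
step 5: [5, 19, -24] + [+4, +6, -4] → [9, 25, -28]
step 6: [9, 25, -28] + [+4, +6, -4] → [13, 31, -32]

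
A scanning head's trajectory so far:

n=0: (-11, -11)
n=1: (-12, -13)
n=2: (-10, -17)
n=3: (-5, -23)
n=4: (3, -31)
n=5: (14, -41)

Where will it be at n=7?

Taking differences between consecutive positions: (-1, -2), (+2, -4), (+5, -6), (+8, -8), (+11, -10). These grow by (+3, -2) each step.
step 6: (14, -41) + (+14, -12) → (28, -53)
step 7: (28, -53) + (+17, -14) → (45, -67)

(45, -67)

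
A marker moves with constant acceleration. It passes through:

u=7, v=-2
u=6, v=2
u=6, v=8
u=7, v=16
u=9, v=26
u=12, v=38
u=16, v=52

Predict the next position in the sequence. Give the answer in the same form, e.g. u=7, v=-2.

Taking differences between consecutive positions: (-1, +4), (+0, +6), (+1, +8), (+2, +10), (+3, +12), (+4, +14). These grow by (+1, +2) each step.
step 7: u=16, v=52 + (+5, +16) → u=21, v=68

u=21, v=68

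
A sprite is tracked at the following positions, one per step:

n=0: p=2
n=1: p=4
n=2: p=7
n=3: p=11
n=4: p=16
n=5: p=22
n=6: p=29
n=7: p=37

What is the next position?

Taking differences between consecutive positions: +2, +3, +4, +5, +6, +7, +8. These grow by +1 each step.
step 8: 37 + 9 → p=46

p=46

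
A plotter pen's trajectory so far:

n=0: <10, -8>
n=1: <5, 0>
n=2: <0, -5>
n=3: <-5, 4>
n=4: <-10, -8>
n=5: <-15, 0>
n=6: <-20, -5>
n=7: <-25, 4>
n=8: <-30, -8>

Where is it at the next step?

<-35, 0>

First: linear, -5 per step → -35 at step 9.
Second: cycles through -8, 0, -5, 4 every 4 steps. Step 9 lands at position 1 of the cycle → 0.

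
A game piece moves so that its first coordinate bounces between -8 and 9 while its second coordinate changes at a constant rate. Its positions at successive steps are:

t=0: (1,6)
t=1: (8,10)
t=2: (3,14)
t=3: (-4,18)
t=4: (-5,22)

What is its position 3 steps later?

(2,34)

The first coordinate travels 7 per step and bounces off the walls at -8 and 9.
  step 5: -5 → 2
  step 6: 2 → 9
  step 7: 9 → 2
The second coordinate changes by +4 each step: at step 7 it is 34.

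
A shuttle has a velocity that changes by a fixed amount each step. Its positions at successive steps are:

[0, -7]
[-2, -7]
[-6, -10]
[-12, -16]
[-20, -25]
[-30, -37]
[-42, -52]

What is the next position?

[-56, -70]

Successive displacements: [-2, +0], [-4, -3], [-6, -6], [-8, -9], [-10, -12], [-12, -15] — each changes by [-2, -3].
step 7: [-42, -52] + [-14, -18] → [-56, -70]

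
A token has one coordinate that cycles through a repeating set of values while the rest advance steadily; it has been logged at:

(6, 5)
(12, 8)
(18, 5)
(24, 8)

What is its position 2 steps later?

(36, 8)

First: linear, +6 per step → 36 at step 5.
Second: cycles through 5, 8 every 2 steps. Step 5 lands at position 1 of the cycle → 8.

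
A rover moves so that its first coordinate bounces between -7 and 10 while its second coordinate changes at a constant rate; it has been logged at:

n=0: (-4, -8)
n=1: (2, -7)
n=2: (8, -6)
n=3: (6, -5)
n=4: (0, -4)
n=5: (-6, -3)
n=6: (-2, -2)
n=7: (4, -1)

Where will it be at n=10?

(-2, 2)

The first coordinate travels 6 per step and bounces off the walls at -7 and 10.
  step 8: 4 → 10
  step 9: 10 → 4
  step 10: 4 → -2
The second coordinate changes by +1 each step: at step 10 it is 2.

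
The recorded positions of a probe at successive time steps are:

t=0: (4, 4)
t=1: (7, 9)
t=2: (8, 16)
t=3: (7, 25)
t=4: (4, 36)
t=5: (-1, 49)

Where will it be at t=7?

Taking differences between consecutive positions: (+3, +5), (+1, +7), (-1, +9), (-3, +11), (-5, +13). These grow by (-2, +2) each step.
step 6: (-1, 49) + (-7, +15) → (-8, 64)
step 7: (-8, 64) + (-9, +17) → (-17, 81)

(-17, 81)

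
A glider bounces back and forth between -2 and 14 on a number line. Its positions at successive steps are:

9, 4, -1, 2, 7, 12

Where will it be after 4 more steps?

0

The value reflects between -2 and 14, moving 5 per step.
  step 6: 12 → 11
  step 7: 11 → 6
  step 8: 6 → 1
  step 9: 1 → 0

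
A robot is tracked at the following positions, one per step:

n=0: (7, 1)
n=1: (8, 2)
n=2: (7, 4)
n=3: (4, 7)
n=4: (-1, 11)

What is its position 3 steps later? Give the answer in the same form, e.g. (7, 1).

(-28, 29)

Successive displacements: (+1, +1), (-1, +2), (-3, +3), (-5, +4) — each changes by (-2, +1).
step 5: (-1, 11) + (-7, +5) → (-8, 16)
step 6: (-8, 16) + (-9, +6) → (-17, 22)
step 7: (-17, 22) + (-11, +7) → (-28, 29)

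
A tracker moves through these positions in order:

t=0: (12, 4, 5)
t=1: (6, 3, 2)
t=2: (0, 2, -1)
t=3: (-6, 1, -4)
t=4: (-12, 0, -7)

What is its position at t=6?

(-24, -2, -13)

Constant displacement of (-6, -1, -3) per step.
step 5: (-12, 0, -7) + (-6, -1, -3) → (-18, -1, -10)
step 6: (-18, -1, -10) + (-6, -1, -3) → (-24, -2, -13)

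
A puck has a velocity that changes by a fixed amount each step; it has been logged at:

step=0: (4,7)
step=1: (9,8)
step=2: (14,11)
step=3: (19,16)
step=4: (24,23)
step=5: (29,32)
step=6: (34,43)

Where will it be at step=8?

First differences are (+5,+1), (+5,+3), (+5,+5), (+5,+7), (+5,+9), (+5,+11); their common second difference is (+0,+2) (constant acceleration).
step 7: (34,43) + (+5,+13) → (39,56)
step 8: (39,56) + (+5,+15) → (44,71)

(44,71)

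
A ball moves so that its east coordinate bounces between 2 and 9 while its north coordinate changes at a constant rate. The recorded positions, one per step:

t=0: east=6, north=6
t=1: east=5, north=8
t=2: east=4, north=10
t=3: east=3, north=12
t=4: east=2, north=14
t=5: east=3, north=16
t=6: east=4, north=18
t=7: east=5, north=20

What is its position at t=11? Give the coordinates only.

east=9, north=28

The east coordinate travels 1 per step and bounces off the walls at 2 and 9.
  step 8: 5 → 6
  step 9: 6 → 7
  step 10: 7 → 8
  step 11: 8 → 9
The north coordinate changes by +2 each step: at step 11 it is 28.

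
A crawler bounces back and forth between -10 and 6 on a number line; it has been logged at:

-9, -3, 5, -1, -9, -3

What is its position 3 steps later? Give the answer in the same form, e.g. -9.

-9

The value reflects between -10 and 6, moving 8 per step.
  step 6: -3 → 5
  step 7: 5 → -1
  step 8: -1 → -9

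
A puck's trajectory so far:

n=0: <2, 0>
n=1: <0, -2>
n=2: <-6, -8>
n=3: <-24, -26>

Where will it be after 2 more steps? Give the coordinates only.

<-240, -242>

Step-to-step displacements: <-2, -2>, <-6, -6>, <-18, -18>; each is 3× the previous.
step 4: <-24, -26> + <-54, -54> → <-78, -80>
step 5: <-78, -80> + <-162, -162> → <-240, -242>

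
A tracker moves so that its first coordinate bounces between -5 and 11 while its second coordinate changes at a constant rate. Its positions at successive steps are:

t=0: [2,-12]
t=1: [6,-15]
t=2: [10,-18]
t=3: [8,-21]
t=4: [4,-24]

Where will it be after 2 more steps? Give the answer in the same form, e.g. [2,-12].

[-4,-30]

The first coordinate reflects between -5 and 11, moving 4 per step.
  step 5: 4 → 0
  step 6: 0 → -4
The second coordinate changes by -3 each step: at step 6 it is -30.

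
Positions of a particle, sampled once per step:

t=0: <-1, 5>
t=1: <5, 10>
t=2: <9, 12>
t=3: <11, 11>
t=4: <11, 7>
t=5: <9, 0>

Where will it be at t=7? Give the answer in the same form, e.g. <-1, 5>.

<-1, -23>

First differences are <+6, +5>, <+4, +2>, <+2, -1>, <+0, -4>, <-2, -7>; their common second difference is <-2, -3> (constant acceleration).
step 6: <9, 0> + <-4, -10> → <5, -10>
step 7: <5, -10> + <-6, -13> → <-1, -23>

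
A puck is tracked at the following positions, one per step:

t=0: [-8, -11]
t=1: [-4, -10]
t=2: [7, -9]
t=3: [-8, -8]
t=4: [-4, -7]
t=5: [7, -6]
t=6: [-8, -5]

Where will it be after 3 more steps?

[-8, -2]

The first coordinate repeats the cycle [-8, -4, 7] with period 3; step 9 mod 3 = 0, giving -8.
The second coordinate changes by +1 each step, so at step 9 it is -11 + 9·(1) = -2.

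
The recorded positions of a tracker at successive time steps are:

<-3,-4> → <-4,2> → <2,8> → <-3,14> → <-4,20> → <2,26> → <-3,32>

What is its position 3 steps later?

<-3,50>

First: cycles through -3, -4, 2 every 3 steps. Step 9 lands at position 0 of the cycle → -3.
Second: linear, +6 per step → 50 at step 9.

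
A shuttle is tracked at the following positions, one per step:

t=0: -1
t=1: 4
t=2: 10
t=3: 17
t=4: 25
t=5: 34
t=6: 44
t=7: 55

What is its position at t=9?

Taking differences between consecutive positions: +5, +6, +7, +8, +9, +10, +11. These grow by +1 each step.
step 8: 55 + 12 → 67
step 9: 67 + 13 → 80

80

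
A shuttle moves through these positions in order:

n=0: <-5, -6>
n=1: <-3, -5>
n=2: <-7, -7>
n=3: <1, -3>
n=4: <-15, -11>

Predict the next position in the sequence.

The jumps are <+2, +1>, <-4, -2>, <+8, +4>, <-16, -8> — a geometric progression with ratio -2.
step 5: <-15, -11> + <+32, +16> → <17, 5>

<17, 5>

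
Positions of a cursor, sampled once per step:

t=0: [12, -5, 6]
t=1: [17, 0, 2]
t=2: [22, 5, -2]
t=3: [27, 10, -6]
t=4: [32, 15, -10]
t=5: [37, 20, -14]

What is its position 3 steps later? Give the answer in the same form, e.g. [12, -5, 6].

Each step adds [+5, +5, -4] to the position.
step 6: [37, 20, -14] + [+5, +5, -4] → [42, 25, -18]
step 7: [42, 25, -18] + [+5, +5, -4] → [47, 30, -22]
step 8: [47, 30, -22] + [+5, +5, -4] → [52, 35, -26]

[52, 35, -26]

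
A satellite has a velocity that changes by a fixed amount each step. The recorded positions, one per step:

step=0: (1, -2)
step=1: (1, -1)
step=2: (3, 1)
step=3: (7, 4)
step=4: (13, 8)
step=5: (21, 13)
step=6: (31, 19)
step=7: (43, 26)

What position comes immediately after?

Taking differences between consecutive positions: (+0, +1), (+2, +2), (+4, +3), (+6, +4), (+8, +5), (+10, +6), (+12, +7). These grow by (+2, +1) each step.
step 8: (43, 26) + (+14, +8) → (57, 34)

(57, 34)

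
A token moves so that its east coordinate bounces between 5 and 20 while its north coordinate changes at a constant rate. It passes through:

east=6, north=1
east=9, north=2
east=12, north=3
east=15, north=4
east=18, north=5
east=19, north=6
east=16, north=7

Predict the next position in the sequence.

The east coordinate reflects between 5 and 20, moving 3 per step.
  step 7: 16 → 13
The north coordinate changes by +1 each step: at step 7 it is 8.

east=13, north=8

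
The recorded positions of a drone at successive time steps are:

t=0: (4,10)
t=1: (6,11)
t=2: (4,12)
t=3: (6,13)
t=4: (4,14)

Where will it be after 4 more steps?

(4,18)

The first coordinate repeats the cycle [4, 6] with period 2; step 8 mod 2 = 0, giving 4.
The second coordinate changes by +1 each step, so at step 8 it is 10 + 8·(1) = 18.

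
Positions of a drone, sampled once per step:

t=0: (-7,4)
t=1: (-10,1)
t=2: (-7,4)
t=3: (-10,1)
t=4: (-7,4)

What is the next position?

Consecutive displacements (-3,-3), (+3,+3), (-3,-3), (+3,+3) scale by a factor of -1 each step.
step 5: (-7,4) + (-3,-3) → (-10,1)

(-10,1)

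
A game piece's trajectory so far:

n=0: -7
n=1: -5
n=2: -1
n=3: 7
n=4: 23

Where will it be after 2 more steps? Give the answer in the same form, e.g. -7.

The jumps are +2, +4, +8, +16 — a geometric progression with ratio 2.
step 5: 23 + 32 → 55
step 6: 55 + 64 → 119

119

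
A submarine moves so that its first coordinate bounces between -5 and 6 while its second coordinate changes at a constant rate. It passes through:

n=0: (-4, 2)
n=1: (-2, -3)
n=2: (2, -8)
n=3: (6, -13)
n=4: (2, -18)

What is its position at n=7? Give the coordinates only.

The first coordinate travels 4 per step and bounces off the walls at -5 and 6.
  step 5: 2 → -2
  step 6: -2 → -4
  step 7: -4 → 0
The second coordinate changes by -5 each step: at step 7 it is -33.

(0, -33)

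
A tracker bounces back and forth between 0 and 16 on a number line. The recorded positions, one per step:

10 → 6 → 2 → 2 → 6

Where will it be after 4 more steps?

The value travels 4 per step and bounces off the walls at 0 and 16.
  step 5: 6 → 10
  step 6: 10 → 14
  step 7: 14 → 14
  step 8: 14 → 10

10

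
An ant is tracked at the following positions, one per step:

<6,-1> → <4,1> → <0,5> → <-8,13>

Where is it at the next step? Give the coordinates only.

<-24,29>

Consecutive displacements <-2,+2>, <-4,+4>, <-8,+8> scale by a factor of 2 each step.
step 4: <-8,13> + <-16,+16> → <-24,29>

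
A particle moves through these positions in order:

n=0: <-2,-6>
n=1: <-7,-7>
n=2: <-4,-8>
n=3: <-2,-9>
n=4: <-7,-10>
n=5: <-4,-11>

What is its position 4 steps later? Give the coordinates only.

<-2,-15>

First: cycles through -2, -7, -4 every 3 steps. Step 9 lands at position 0 of the cycle → -2.
Second: linear, -1 per step → -15 at step 9.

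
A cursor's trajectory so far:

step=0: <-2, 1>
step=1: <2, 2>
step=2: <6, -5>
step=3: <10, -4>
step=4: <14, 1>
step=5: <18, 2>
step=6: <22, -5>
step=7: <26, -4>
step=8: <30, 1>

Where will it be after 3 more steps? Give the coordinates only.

<42, -4>

The first coordinate changes by +4 each step, so at step 11 it is -2 + 11·(4) = 42.
The second coordinate repeats the cycle [1, 2, -5, -4] with period 4; step 11 mod 4 = 3, giving -4.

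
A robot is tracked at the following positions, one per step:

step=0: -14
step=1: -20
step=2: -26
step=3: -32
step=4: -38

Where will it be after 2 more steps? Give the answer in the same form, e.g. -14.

-50

Constant displacement of -6 per step.
step 5: -38 − 6 → -44
step 6: -44 − 6 → -50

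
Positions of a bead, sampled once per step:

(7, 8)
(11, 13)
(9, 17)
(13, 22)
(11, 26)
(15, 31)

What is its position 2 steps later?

Step-to-step displacements: (+4, +5), (-2, +4), (+4, +5), (-2, +4), (+4, +5) — a repeating cycle of length 2.
step 6: apply (-2, +4) → (13, 35)
step 7: apply (+4, +5) → (17, 40)

(17, 40)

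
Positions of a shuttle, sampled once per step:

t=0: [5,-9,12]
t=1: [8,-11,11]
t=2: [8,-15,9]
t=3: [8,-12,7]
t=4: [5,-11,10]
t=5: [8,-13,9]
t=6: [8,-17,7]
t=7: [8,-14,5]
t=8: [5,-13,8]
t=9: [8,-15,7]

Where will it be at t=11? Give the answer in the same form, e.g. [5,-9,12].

[8,-16,3]

The moves between consecutive positions are [+3,-2,-1], [+0,-4,-2], [+0,+3,-2], [-3,+1,+3], [+3,-2,-1], [+0,-4,-2], [+0,+3,-2], [-3,+1,+3], [+3,-2,-1]; they repeat the 4-cycle [[+3,-2,-1], [+0,-4,-2], [+0,+3,-2], [-3,+1,+3]].
step 10: apply [+0,-4,-2] → [8,-19,5]
step 11: apply [+0,+3,-2] → [8,-16,3]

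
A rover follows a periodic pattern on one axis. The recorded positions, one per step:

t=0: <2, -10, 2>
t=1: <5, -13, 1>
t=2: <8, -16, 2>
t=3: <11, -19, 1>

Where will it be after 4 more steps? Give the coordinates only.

The first coordinate changes by +3 each step, so at step 7 it is 2 + 7·(3) = 23.
The second coordinate changes by -3 each step, so at step 7 it is -10 + 7·(-3) = -31.
The third coordinate repeats the cycle [2, 1] with period 2; step 7 mod 2 = 1, giving 1.

<23, -31, 1>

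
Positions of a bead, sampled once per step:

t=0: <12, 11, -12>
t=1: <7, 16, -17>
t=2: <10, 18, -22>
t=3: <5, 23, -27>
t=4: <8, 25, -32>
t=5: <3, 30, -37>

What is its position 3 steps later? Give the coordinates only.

<4, 39, -52>

The moves between consecutive positions are <-5, +5, -5>, <+3, +2, -5>, <-5, +5, -5>, <+3, +2, -5>, <-5, +5, -5>; they repeat the 2-cycle [<-5, +5, -5>, <+3, +2, -5>].
step 6: apply <+3, +2, -5> → <6, 32, -42>
step 7: apply <-5, +5, -5> → <1, 37, -47>
step 8: apply <+3, +2, -5> → <4, 39, -52>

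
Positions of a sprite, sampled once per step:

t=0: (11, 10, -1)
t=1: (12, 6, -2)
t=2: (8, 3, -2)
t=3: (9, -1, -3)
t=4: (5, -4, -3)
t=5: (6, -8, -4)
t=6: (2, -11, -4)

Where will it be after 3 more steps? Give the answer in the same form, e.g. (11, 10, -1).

(0, -22, -6)

Differencing gives (+1, -4, -1), (-4, -3, +0), (+1, -4, -1), (-4, -3, +0), (+1, -4, -1), (-4, -3, +0). This is the pattern (+1, -4, -1), (-4, -3, +0) repeated.
step 7: apply (+1, -4, -1) → (3, -15, -5)
step 8: apply (-4, -3, +0) → (-1, -18, -5)
step 9: apply (+1, -4, -1) → (0, -22, -6)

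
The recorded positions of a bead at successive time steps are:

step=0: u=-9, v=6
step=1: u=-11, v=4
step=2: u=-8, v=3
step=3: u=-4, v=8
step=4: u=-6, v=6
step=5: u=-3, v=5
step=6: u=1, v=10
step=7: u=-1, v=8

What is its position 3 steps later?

The moves between consecutive positions are (-2,-2), (+3,-1), (+4,+5), (-2,-2), (+3,-1), (+4,+5), (-2,-2); they repeat the 3-cycle [(-2,-2), (+3,-1), (+4,+5)].
step 8: apply (+3,-1) → u=2, v=7
step 9: apply (+4,+5) → u=6, v=12
step 10: apply (-2,-2) → u=4, v=10

u=4, v=10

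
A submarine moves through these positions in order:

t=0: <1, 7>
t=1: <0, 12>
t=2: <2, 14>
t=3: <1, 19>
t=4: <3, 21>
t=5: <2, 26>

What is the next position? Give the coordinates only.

Differencing gives <-1, +5>, <+2, +2>, <-1, +5>, <+2, +2>, <-1, +5>. This is the pattern <-1, +5>, <+2, +2> repeated.
step 6: apply <+2, +2> → <4, 28>

<4, 28>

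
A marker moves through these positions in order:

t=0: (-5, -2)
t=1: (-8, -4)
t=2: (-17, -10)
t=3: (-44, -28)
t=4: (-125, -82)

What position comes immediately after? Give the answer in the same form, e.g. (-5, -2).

(-368, -244)

Step-to-step displacements: (-3, -2), (-9, -6), (-27, -18), (-81, -54); each is 3× the previous.
step 5: (-125, -82) + (-243, -162) → (-368, -244)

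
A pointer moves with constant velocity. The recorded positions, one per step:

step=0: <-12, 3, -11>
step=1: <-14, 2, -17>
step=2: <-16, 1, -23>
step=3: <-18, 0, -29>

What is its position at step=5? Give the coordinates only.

Constant displacement of <-2, -1, -6> per step.
step 4: <-18, 0, -29> + <-2, -1, -6> → <-20, -1, -35>
step 5: <-20, -1, -35> + <-2, -1, -6> → <-22, -2, -41>

<-22, -2, -41>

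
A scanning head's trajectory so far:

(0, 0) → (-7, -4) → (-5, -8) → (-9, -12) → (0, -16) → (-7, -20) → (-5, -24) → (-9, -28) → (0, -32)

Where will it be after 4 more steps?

The first coordinate repeats the cycle [0, -7, -5, -9] with period 4; step 12 mod 4 = 0, giving 0.
The second coordinate changes by -4 each step, so at step 12 it is 0 + 12·(-4) = -48.

(0, -48)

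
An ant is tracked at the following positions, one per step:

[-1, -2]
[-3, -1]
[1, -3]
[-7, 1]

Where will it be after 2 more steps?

[-23, 9]

Step-to-step displacements: [-2, +1], [+4, -2], [-8, +4]; each is -2× the previous.
step 4: [-7, 1] + [+16, -8] → [9, -7]
step 5: [9, -7] + [-32, +16] → [-23, 9]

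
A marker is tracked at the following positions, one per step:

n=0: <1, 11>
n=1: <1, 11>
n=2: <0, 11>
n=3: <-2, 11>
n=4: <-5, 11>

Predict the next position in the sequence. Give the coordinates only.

Successive displacements: <+0, +0>, <-1, +0>, <-2, +0>, <-3, +0> — each changes by <-1, +0>.
step 5: <-5, 11> + <-4, +0> → <-9, 11>

<-9, 11>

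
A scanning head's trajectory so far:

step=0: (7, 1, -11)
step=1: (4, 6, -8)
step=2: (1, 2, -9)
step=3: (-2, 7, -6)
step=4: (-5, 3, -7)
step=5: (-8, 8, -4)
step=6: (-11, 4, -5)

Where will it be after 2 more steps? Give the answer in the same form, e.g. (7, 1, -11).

(-17, 5, -3)

The moves between consecutive positions are (-3, +5, +3), (-3, -4, -1), (-3, +5, +3), (-3, -4, -1), (-3, +5, +3), (-3, -4, -1); they repeat the 2-cycle [(-3, +5, +3), (-3, -4, -1)].
step 7: apply (-3, +5, +3) → (-14, 9, -2)
step 8: apply (-3, -4, -1) → (-17, 5, -3)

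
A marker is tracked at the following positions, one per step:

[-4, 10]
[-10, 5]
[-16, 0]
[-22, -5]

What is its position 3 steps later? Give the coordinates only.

The position changes by [-6, -5] every step.
step 4: [-22, -5] + [-6, -5] → [-28, -10]
step 5: [-28, -10] + [-6, -5] → [-34, -15]
step 6: [-34, -15] + [-6, -5] → [-40, -20]

[-40, -20]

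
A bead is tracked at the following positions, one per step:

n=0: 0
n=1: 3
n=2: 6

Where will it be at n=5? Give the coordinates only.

Each step adds +3 to the position.
step 3: 6 + 3 → 9
step 4: 9 + 3 → 12
step 5: 12 + 3 → 15

15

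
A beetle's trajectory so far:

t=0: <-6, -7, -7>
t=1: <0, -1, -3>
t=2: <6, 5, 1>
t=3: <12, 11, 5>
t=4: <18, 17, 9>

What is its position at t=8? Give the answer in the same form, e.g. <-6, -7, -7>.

<42, 41, 25>

Each step adds <+6, +6, +4> to the position.
step 5: <18, 17, 9> + <+6, +6, +4> → <24, 23, 13>
step 6: <24, 23, 13> + <+6, +6, +4> → <30, 29, 17>
step 7: <30, 29, 17> + <+6, +6, +4> → <36, 35, 21>
step 8: <36, 35, 21> + <+6, +6, +4> → <42, 41, 25>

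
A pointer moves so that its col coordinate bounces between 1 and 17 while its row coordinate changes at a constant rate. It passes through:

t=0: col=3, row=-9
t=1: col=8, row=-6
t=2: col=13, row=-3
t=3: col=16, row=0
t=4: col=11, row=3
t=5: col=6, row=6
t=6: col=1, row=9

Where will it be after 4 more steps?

col=13, row=21

The col coordinate reflects between 1 and 17, moving 5 per step.
  step 7: 1 → 6
  step 8: 6 → 11
  step 9: 11 → 16
  step 10: 16 → 13
The row coordinate changes by +3 each step: at step 10 it is 21.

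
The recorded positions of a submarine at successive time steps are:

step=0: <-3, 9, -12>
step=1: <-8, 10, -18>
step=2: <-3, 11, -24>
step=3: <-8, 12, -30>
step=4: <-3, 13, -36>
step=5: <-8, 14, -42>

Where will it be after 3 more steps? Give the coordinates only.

First: cycles through -3, -8 every 2 steps. Step 8 lands at position 0 of the cycle → -3.
Second: linear, +1 per step → 17 at step 8.
Third: linear, -6 per step → -60 at step 8.

<-3, 17, -60>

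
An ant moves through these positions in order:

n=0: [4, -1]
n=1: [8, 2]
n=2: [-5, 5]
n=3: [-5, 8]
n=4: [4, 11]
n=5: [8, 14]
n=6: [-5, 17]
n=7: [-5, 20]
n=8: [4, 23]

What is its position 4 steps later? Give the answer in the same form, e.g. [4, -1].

[4, 35]

The first coordinate repeats the cycle [4, 8, -5, -5] with period 4; step 12 mod 4 = 0, giving 4.
The second coordinate changes by +3 each step, so at step 12 it is -1 + 12·(3) = 35.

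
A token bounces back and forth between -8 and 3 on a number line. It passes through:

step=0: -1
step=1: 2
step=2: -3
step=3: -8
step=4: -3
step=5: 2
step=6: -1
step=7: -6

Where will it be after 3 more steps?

The value travels 5 per step and bounces off the walls at -8 and 3.
  step 8: -6 → -5
  step 9: -5 → 0
  step 10: 0 → 1

1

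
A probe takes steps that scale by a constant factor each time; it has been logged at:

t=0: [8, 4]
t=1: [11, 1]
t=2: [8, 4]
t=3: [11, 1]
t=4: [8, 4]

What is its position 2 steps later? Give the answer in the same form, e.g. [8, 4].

[8, 4]

The jumps are [+3, -3], [-3, +3], [+3, -3], [-3, +3] — a geometric progression with ratio -1.
step 5: [8, 4] + [+3, -3] → [11, 1]
step 6: [11, 1] + [-3, +3] → [8, 4]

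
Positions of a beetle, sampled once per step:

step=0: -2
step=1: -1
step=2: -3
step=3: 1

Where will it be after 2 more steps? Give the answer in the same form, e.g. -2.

Step-to-step displacements: +1, -2, +4; each is -2× the previous.
step 4: 1 − 8 → -7
step 5: -7 + 16 → 9

9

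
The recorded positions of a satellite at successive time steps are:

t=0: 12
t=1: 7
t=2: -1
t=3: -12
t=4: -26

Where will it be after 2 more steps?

-63

Successive displacements: -5, -8, -11, -14 — each changes by -3.
step 5: -26 − 17 → -43
step 6: -43 − 20 → -63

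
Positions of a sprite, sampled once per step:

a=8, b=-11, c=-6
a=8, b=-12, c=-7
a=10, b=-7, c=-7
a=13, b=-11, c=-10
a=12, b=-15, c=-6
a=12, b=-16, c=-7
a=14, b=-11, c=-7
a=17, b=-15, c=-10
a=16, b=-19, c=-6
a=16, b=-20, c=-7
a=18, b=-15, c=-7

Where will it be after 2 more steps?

a=20, b=-23, c=-6

Differencing gives (+0,-1,-1), (+2,+5,+0), (+3,-4,-3), (-1,-4,+4), (+0,-1,-1), (+2,+5,+0), (+3,-4,-3), (-1,-4,+4), (+0,-1,-1), (+2,+5,+0). This is the pattern (+0,-1,-1), (+2,+5,+0), (+3,-4,-3), (-1,-4,+4) repeated.
step 11: apply (+3,-4,-3) → a=21, b=-19, c=-10
step 12: apply (-1,-4,+4) → a=20, b=-23, c=-6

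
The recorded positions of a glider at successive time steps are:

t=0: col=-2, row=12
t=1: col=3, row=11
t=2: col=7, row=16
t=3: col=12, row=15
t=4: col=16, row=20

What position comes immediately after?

col=21, row=19

Step-to-step displacements: (+5,-1), (+4,+5), (+5,-1), (+4,+5) — a repeating cycle of length 2.
step 5: apply (+5,-1) → col=21, row=19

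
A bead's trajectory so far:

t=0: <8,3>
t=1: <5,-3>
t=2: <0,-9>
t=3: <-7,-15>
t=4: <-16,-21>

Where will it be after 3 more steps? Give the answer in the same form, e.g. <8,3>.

Taking differences between consecutive positions: <-3,-6>, <-5,-6>, <-7,-6>, <-9,-6>. These grow by <-2,+0> each step.
step 5: <-16,-21> + <-11,-6> → <-27,-27>
step 6: <-27,-27> + <-13,-6> → <-40,-33>
step 7: <-40,-33> + <-15,-6> → <-55,-39>

<-55,-39>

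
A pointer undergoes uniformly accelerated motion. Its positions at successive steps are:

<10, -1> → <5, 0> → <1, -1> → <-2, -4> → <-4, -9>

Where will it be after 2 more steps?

<-5, -25>

Successive displacements: <-5, +1>, <-4, -1>, <-3, -3>, <-2, -5> — each changes by <+1, -2>.
step 5: <-4, -9> + <-1, -7> → <-5, -16>
step 6: <-5, -16> + <+0, -9> → <-5, -25>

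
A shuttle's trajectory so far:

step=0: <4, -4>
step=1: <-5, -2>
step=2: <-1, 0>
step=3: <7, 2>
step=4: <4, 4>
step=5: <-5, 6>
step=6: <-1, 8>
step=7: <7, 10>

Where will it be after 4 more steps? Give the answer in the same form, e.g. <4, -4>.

The first coordinate repeats the cycle [4, -5, -1, 7] with period 4; step 11 mod 4 = 3, giving 7.
The second coordinate changes by +2 each step, so at step 11 it is -4 + 11·(2) = 18.

<7, 18>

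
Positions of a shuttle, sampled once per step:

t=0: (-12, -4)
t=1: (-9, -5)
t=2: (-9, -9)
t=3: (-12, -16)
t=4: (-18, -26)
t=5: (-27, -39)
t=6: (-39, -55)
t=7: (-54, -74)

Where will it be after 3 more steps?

Successive displacements: (+3, -1), (+0, -4), (-3, -7), (-6, -10), (-9, -13), (-12, -16), (-15, -19) — each changes by (-3, -3).
step 8: (-54, -74) + (-18, -22) → (-72, -96)
step 9: (-72, -96) + (-21, -25) → (-93, -121)
step 10: (-93, -121) + (-24, -28) → (-117, -149)

(-117, -149)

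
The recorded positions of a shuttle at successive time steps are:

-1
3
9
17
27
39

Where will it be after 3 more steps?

Successive displacements: +4, +6, +8, +10, +12 — each changes by +2.
step 6: 39 + 14 → 53
step 7: 53 + 16 → 69
step 8: 69 + 18 → 87

87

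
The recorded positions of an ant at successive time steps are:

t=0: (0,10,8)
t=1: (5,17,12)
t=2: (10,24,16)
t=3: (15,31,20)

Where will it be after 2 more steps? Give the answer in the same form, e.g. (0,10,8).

(25,45,28)

Each step adds (+5,+7,+4) to the position.
step 4: (15,31,20) + (+5,+7,+4) → (20,38,24)
step 5: (20,38,24) + (+5,+7,+4) → (25,45,28)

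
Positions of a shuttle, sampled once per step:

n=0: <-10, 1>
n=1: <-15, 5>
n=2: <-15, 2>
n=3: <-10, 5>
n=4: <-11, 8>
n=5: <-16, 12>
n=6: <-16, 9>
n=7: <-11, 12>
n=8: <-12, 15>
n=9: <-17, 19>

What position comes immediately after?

Step-to-step displacements: <-5, +4>, <+0, -3>, <+5, +3>, <-1, +3>, <-5, +4>, <+0, -3>, <+5, +3>, <-1, +3>, <-5, +4> — a repeating cycle of length 4.
step 10: apply <+0, -3> → <-17, 16>

<-17, 16>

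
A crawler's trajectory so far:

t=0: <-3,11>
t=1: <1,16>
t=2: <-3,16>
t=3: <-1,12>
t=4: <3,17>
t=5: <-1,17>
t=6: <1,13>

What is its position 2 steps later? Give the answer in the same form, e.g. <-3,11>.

The moves between consecutive positions are <+4,+5>, <-4,+0>, <+2,-4>, <+4,+5>, <-4,+0>, <+2,-4>; they repeat the 3-cycle [<+4,+5>, <-4,+0>, <+2,-4>].
step 7: apply <+4,+5> → <5,18>
step 8: apply <-4,+0> → <1,18>

<1,18>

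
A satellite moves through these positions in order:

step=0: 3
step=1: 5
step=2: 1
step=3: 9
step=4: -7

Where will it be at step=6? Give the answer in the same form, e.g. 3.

-39

Step-to-step displacements: +2, -4, +8, -16; each is -2× the previous.
step 5: -7 + 32 → 25
step 6: 25 − 64 → -39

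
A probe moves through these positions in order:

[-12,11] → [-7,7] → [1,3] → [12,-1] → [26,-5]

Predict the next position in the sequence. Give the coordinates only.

[43,-9]

Successive displacements: [+5,-4], [+8,-4], [+11,-4], [+14,-4] — each changes by [+3,+0].
step 5: [26,-5] + [+17,-4] → [43,-9]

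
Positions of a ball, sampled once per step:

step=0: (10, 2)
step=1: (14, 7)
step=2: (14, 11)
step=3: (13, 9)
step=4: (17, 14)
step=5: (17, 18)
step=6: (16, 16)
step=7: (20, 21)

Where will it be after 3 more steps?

(23, 28)

Differencing gives (+4, +5), (+0, +4), (-1, -2), (+4, +5), (+0, +4), (-1, -2), (+4, +5). This is the pattern (+4, +5), (+0, +4), (-1, -2) repeated.
step 8: apply (+0, +4) → (20, 25)
step 9: apply (-1, -2) → (19, 23)
step 10: apply (+4, +5) → (23, 28)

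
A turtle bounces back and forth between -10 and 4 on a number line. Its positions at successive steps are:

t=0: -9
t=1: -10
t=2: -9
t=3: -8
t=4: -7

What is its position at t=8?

-3

The value reflects between -10 and 4, moving 1 per step.
  step 5: -7 → -6
  step 6: -6 → -5
  step 7: -5 → -4
  step 8: -4 → -3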